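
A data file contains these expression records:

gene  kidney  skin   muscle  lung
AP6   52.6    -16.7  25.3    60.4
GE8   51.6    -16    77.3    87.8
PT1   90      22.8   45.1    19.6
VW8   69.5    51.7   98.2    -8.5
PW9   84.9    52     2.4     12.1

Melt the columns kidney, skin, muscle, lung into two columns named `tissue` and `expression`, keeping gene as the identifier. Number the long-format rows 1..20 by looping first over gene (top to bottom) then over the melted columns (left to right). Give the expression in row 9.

90

20 rows total (5 × 4). Row 9: index ⌊(9-1)/4⌋ = 2 into gene → PT1; (9-1) mod 4 = 0 into the melted columns → kidney.
So row 9 is (PT1, kidney, 90); expression = 90.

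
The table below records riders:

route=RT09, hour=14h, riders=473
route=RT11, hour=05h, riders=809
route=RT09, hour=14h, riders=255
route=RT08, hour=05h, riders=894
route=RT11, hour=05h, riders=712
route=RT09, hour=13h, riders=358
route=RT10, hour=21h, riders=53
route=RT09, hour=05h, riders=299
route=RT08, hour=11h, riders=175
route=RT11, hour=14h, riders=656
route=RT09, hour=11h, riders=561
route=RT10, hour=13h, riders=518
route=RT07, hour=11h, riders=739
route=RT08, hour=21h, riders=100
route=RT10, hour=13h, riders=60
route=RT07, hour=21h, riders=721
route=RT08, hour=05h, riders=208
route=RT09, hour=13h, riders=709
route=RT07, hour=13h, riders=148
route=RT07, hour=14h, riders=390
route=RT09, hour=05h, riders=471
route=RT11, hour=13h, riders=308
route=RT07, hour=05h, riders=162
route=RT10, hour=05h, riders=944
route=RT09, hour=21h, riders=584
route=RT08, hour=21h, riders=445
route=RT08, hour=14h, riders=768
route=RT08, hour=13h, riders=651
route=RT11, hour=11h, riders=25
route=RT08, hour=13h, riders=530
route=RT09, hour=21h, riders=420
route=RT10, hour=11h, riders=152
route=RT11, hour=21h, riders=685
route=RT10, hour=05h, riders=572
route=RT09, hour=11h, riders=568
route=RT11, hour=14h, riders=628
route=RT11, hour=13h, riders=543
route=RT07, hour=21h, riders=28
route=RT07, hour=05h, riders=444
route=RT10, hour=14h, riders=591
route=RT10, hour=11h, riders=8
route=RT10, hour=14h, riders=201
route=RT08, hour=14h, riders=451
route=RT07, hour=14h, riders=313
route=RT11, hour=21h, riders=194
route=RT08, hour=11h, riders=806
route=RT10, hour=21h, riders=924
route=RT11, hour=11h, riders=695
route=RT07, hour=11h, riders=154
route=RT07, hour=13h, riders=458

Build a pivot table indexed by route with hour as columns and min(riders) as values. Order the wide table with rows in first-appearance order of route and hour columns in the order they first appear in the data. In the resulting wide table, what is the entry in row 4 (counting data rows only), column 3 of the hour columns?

60

With rows in first-appearance order of route, row 4 is route=RT10. hour columns in first-appearance order: 14h, 05h, 13h, 21h, 11h; column 3 is 13h.
Long rows with route=RT10, hour=13h: min(518, 60) = 60.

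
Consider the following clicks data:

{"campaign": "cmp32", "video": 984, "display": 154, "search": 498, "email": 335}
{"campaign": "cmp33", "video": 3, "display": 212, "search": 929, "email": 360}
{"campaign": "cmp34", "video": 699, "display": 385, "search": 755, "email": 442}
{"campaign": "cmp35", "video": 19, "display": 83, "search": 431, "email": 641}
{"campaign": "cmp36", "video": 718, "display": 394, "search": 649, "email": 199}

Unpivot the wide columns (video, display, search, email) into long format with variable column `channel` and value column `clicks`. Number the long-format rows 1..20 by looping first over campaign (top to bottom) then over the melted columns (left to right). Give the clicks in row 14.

20 rows total (5 × 4). Row 14: index ⌊(14-1)/4⌋ = 3 into campaign → cmp35; (14-1) mod 4 = 1 into the melted columns → display.
So row 14 is (cmp35, display, 83); clicks = 83.

83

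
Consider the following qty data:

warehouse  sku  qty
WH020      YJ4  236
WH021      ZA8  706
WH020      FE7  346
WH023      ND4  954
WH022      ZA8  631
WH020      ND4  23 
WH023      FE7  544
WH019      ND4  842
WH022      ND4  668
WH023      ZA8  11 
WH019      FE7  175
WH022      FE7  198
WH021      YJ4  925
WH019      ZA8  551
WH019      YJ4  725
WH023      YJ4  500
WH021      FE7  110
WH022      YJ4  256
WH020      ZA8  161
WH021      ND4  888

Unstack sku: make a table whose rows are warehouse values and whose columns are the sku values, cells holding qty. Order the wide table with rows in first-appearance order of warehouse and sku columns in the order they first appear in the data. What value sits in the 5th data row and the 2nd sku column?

With rows in first-appearance order of warehouse, row 5 is warehouse=WH019. sku columns in first-appearance order: YJ4, ZA8, FE7, ND4; column 2 is ZA8.
Long rows with warehouse=WH019, sku=ZA8: qty = 551.

551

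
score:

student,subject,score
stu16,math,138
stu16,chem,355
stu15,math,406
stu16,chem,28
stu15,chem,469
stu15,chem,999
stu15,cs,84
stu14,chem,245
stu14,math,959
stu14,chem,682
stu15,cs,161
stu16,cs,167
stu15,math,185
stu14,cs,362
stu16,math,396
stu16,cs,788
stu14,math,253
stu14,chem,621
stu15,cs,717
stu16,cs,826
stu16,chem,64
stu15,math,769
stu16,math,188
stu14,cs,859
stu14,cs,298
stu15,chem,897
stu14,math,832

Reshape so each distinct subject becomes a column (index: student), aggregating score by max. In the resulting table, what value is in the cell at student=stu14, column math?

959

Rows with student=stu14 and subject=math: score values are 959, 253, 832.
max(959, 253, 832) = 959.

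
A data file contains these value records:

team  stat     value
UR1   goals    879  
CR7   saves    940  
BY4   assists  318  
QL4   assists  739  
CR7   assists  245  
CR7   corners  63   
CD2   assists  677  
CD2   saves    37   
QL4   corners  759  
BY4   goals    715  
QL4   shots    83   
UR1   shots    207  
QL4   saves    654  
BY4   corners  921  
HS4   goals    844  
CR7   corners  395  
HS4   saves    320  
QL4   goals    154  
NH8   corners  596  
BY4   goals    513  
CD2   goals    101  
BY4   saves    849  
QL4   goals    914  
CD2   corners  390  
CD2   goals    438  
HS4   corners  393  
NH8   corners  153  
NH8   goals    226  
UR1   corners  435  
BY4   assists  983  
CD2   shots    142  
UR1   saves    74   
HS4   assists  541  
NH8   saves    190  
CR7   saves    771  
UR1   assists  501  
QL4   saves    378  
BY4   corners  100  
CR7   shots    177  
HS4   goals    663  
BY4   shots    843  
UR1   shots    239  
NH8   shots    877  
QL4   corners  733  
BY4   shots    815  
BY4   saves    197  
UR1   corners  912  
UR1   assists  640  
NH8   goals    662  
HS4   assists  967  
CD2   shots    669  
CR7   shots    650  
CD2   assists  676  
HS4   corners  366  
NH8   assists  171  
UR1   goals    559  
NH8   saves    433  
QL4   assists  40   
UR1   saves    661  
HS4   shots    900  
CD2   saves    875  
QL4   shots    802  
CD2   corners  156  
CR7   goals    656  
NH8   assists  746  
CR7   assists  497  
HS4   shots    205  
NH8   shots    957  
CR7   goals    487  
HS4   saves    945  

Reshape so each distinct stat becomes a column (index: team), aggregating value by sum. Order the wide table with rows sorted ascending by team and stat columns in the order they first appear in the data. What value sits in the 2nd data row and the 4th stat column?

546

With rows sorted ascending by team, row 2 is team=CD2. stat columns in first-appearance order: goals, saves, assists, corners, shots; column 4 is corners.
Long rows with team=CD2, stat=corners: 390 + 156 = 546.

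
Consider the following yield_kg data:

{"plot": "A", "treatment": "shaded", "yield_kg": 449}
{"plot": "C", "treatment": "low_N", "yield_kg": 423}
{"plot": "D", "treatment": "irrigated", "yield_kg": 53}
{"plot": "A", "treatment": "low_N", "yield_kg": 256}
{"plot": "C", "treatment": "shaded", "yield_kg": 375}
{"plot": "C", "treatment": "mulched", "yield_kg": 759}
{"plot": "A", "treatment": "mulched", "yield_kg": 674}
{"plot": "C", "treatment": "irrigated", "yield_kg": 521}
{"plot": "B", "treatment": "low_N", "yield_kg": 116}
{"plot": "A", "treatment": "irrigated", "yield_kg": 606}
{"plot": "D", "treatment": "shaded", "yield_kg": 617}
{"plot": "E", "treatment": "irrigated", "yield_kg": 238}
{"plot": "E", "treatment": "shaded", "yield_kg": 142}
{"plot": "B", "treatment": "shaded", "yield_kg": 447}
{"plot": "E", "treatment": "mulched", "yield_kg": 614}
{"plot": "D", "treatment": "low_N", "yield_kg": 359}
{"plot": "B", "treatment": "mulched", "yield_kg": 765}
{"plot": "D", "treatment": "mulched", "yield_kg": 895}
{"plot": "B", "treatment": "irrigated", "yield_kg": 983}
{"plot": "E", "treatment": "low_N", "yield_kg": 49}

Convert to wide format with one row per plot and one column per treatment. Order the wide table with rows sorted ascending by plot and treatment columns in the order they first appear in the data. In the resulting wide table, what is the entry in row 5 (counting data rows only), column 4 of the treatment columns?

With rows sorted ascending by plot, row 5 is plot=E. treatment columns in first-appearance order: shaded, low_N, irrigated, mulched; column 4 is mulched.
Long rows with plot=E, treatment=mulched: yield_kg = 614.

614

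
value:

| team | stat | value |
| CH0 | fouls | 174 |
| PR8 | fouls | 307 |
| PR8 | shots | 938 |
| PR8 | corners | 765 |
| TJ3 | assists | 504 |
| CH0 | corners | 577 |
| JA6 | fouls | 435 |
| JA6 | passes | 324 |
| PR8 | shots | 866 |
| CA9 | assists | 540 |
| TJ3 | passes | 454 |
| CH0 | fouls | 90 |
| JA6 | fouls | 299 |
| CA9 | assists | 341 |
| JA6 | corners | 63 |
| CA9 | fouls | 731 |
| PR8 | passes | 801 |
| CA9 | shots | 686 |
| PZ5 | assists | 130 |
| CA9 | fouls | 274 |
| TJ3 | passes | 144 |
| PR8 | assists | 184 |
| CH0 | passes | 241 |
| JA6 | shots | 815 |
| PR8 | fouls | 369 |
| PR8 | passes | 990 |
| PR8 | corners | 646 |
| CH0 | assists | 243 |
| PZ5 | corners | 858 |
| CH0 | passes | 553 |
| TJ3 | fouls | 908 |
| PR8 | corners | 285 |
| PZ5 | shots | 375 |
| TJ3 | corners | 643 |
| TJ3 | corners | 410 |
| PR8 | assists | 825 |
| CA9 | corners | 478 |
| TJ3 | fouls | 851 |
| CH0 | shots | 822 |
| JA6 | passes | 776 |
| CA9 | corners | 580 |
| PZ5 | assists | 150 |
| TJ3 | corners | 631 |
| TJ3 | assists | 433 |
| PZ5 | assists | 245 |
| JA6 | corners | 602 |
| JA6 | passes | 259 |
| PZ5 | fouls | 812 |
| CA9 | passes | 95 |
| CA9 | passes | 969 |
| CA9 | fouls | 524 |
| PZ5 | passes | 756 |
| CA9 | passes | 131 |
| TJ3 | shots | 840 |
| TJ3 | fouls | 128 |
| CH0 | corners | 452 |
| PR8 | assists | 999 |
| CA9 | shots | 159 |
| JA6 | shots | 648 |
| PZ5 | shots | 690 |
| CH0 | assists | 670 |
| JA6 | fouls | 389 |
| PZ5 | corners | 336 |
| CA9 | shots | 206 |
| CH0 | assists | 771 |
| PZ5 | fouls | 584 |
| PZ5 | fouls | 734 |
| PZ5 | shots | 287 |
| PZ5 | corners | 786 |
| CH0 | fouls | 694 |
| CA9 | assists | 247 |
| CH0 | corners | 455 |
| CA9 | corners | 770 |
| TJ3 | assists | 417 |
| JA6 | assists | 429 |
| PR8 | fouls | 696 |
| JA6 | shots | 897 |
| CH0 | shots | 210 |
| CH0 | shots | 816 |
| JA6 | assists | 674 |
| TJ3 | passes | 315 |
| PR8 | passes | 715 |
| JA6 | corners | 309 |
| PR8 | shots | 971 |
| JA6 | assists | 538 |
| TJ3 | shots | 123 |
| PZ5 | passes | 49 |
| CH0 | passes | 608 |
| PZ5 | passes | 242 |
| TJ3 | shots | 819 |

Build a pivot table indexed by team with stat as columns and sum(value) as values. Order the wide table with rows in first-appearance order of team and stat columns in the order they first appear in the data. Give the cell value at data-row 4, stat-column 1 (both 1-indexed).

1123

With rows in first-appearance order of team, row 4 is team=JA6. stat columns in first-appearance order: fouls, shots, corners, assists, passes; column 1 is fouls.
Long rows with team=JA6, stat=fouls: 435 + 299 + 389 = 1123.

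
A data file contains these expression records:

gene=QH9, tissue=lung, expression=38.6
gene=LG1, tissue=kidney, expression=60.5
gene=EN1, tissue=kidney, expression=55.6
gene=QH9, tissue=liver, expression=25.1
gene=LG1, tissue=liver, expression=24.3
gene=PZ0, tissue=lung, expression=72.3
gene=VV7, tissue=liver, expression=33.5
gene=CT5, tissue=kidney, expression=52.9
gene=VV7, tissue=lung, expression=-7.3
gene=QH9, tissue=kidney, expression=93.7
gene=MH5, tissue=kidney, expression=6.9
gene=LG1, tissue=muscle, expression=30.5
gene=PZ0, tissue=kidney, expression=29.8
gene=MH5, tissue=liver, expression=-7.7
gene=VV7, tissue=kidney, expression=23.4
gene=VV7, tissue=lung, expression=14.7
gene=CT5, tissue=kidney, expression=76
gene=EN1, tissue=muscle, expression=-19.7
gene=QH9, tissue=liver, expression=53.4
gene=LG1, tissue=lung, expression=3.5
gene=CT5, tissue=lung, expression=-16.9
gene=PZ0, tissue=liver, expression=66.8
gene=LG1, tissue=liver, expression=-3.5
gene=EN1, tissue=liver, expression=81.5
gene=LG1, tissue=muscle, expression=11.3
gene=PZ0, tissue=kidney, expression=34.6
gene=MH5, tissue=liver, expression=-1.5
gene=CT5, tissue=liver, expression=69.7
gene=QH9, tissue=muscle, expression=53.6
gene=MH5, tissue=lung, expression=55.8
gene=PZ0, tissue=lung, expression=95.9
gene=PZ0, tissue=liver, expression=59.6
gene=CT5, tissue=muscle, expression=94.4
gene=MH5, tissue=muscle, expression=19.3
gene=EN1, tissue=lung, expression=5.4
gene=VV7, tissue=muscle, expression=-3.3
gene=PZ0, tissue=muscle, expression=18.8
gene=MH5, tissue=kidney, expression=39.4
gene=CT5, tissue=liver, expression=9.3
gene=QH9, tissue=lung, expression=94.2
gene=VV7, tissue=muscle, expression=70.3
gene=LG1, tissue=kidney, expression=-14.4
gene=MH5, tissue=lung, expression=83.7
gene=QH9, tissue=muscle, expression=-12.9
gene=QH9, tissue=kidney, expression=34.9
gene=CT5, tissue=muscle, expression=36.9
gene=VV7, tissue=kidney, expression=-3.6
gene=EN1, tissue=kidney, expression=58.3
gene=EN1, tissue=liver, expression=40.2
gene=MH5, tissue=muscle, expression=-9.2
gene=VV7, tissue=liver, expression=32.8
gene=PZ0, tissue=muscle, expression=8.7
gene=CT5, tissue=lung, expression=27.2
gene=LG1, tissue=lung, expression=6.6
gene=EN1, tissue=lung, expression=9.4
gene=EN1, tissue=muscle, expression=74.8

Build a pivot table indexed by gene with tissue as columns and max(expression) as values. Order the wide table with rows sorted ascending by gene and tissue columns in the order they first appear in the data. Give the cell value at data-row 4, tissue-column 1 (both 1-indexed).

With rows sorted ascending by gene, row 4 is gene=MH5. tissue columns in first-appearance order: lung, kidney, liver, muscle; column 1 is lung.
Long rows with gene=MH5, tissue=lung: max(55.8, 83.7) = 83.7.

83.7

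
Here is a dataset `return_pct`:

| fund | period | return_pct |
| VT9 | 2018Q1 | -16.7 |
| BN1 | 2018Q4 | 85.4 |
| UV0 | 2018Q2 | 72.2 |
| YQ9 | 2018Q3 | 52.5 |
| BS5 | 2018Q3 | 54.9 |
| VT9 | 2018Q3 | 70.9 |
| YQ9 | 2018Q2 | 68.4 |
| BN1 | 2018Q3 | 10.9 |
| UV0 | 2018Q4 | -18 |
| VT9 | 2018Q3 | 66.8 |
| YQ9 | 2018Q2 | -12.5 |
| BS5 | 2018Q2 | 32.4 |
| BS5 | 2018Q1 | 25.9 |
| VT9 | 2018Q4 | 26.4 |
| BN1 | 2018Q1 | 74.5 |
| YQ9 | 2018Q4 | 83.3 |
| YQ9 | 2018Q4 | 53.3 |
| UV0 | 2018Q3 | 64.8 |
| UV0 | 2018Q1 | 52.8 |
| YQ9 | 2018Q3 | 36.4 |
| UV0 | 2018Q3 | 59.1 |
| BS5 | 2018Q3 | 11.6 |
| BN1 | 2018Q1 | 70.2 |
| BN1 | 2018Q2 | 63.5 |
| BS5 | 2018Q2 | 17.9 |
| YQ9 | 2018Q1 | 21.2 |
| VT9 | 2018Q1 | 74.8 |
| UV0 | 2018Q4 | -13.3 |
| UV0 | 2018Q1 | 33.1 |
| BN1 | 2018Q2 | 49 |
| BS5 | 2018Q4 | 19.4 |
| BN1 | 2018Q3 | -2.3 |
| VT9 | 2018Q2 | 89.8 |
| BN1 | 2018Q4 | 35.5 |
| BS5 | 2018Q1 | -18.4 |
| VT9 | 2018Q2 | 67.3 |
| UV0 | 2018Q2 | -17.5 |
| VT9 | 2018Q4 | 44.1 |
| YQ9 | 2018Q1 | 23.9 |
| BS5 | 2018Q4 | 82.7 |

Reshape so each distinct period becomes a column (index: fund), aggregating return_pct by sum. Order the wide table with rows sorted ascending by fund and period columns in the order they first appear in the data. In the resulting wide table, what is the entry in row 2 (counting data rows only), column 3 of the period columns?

With rows sorted ascending by fund, row 2 is fund=BS5. period columns in first-appearance order: 2018Q1, 2018Q4, 2018Q2, 2018Q3; column 3 is 2018Q2.
Long rows with fund=BS5, period=2018Q2: 32.4 + 17.9 = 50.3.

50.3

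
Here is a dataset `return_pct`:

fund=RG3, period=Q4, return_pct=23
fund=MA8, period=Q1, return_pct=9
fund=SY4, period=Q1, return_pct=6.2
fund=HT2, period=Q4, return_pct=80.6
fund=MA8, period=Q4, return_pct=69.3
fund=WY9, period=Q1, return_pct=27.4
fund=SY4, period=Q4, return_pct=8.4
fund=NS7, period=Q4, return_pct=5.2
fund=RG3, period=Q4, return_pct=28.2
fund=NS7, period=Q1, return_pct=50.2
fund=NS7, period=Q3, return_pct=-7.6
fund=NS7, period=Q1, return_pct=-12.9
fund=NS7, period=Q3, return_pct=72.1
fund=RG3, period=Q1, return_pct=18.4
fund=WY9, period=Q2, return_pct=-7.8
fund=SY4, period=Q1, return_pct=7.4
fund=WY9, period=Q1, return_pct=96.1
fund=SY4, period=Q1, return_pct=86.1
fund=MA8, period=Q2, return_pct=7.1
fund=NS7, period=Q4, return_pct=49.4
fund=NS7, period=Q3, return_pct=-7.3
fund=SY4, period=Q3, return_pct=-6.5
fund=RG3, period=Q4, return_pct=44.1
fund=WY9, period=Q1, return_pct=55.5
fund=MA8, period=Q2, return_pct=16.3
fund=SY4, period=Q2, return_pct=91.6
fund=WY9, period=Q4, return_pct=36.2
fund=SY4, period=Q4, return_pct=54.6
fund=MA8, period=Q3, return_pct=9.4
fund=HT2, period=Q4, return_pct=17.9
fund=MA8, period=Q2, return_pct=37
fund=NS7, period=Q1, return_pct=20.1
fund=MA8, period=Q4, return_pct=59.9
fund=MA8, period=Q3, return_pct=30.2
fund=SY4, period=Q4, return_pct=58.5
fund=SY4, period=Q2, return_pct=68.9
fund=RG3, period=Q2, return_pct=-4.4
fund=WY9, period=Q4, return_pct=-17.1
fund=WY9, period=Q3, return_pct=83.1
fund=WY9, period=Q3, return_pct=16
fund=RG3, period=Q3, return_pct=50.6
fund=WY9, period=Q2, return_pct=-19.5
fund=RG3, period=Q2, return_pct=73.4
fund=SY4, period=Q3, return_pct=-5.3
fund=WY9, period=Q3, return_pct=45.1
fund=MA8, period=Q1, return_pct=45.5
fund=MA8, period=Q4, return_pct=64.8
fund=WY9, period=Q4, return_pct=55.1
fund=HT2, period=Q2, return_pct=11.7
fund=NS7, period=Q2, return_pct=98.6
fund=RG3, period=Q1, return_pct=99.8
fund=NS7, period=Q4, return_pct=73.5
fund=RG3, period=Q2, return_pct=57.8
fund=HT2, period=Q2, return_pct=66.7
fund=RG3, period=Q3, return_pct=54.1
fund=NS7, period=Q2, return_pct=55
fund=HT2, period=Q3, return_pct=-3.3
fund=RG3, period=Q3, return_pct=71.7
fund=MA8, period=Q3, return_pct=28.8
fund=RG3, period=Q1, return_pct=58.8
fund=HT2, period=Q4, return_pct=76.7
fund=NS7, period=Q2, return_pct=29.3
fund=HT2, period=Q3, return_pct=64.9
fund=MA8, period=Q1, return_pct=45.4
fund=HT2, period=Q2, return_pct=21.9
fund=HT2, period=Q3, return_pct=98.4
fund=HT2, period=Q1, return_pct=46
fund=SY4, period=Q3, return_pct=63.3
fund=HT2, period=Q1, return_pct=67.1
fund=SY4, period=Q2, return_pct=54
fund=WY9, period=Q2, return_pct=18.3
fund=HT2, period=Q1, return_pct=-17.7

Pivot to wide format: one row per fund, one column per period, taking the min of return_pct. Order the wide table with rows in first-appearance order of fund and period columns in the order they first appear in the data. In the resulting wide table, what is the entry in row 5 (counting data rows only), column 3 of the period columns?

With rows in first-appearance order of fund, row 5 is fund=WY9. period columns in first-appearance order: Q4, Q1, Q3, Q2; column 3 is Q3.
Long rows with fund=WY9, period=Q3: min(83.1, 16, 45.1) = 16.

16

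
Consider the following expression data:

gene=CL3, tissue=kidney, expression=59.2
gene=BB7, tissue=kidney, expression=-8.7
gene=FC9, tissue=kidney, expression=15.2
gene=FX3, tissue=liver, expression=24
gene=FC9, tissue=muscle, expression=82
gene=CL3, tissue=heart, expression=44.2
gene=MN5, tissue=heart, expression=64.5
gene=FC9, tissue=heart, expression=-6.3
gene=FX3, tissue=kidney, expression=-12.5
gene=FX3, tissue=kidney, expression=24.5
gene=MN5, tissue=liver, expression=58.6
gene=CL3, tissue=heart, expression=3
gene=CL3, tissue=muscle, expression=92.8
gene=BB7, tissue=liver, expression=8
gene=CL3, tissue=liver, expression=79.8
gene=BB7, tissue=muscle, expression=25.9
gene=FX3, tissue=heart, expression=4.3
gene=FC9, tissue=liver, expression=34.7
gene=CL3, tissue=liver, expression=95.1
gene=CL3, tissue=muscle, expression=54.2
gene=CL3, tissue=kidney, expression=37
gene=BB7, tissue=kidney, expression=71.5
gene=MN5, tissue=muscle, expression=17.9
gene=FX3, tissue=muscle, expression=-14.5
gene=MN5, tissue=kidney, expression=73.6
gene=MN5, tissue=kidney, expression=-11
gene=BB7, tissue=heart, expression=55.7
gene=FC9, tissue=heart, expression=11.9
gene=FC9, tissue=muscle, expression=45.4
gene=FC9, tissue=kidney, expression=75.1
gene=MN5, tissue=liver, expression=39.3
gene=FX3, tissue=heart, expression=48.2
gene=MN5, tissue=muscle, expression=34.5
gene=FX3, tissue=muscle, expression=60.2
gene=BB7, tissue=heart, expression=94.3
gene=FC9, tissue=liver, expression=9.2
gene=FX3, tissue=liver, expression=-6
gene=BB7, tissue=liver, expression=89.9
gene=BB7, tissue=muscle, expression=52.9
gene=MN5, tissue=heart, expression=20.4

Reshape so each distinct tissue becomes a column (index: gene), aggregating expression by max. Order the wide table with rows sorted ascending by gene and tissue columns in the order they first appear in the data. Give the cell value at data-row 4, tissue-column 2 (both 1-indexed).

With rows sorted ascending by gene, row 4 is gene=FX3. tissue columns in first-appearance order: kidney, liver, muscle, heart; column 2 is liver.
Long rows with gene=FX3, tissue=liver: max(24, -6) = 24.

24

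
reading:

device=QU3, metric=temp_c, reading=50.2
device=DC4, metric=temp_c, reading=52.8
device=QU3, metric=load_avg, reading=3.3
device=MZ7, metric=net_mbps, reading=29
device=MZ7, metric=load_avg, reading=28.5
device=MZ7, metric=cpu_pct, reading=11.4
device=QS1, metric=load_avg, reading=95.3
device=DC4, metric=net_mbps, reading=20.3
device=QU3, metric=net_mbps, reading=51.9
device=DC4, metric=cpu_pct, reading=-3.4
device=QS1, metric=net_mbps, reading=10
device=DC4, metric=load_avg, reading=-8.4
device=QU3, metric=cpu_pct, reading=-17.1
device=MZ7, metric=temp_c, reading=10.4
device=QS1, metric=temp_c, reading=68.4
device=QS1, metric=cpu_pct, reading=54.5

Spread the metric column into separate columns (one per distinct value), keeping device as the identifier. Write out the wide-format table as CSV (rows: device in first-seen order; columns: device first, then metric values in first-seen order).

device,temp_c,load_avg,net_mbps,cpu_pct
QU3,50.2,3.3,51.9,-17.1
DC4,52.8,-8.4,20.3,-3.4
MZ7,10.4,28.5,29,11.4
QS1,68.4,95.3,10,54.5

Columns: device plus the 4 distinct metric values (temp_c, load_avg, net_mbps, cpu_pct).
For example, row QU3 column temp_c takes reading=50.2 from the long row (QU3, temp_c).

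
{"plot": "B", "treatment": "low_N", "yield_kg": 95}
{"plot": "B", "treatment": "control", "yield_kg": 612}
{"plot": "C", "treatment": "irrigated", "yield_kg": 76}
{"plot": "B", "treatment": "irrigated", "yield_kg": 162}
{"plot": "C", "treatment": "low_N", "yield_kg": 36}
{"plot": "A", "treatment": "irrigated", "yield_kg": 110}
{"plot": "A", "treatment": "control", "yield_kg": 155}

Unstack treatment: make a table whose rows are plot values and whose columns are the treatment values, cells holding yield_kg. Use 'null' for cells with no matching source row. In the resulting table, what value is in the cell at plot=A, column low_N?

null

No long-format row has plot=A and treatment=low_N, so the cell is null.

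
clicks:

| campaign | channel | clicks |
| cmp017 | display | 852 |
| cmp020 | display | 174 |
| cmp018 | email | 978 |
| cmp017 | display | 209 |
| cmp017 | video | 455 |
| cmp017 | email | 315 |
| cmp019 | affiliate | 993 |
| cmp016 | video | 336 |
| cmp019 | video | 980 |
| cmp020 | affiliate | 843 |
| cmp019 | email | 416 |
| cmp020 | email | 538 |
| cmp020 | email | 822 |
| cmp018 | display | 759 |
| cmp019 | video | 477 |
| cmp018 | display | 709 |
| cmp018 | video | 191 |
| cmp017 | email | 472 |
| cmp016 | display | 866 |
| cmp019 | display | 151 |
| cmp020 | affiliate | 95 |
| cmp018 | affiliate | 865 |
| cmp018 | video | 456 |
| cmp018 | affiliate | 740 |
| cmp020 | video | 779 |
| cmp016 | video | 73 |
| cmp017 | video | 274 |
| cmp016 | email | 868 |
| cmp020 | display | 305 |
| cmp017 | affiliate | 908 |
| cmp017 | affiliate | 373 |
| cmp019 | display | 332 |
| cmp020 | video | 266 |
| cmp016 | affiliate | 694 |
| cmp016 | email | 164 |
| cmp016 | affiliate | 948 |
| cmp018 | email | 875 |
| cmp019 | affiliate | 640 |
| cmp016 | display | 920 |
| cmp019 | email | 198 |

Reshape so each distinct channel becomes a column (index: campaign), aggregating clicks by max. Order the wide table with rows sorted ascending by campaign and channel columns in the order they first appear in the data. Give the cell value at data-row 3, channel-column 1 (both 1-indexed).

With rows sorted ascending by campaign, row 3 is campaign=cmp018. channel columns in first-appearance order: display, email, video, affiliate; column 1 is display.
Long rows with campaign=cmp018, channel=display: max(759, 709) = 759.

759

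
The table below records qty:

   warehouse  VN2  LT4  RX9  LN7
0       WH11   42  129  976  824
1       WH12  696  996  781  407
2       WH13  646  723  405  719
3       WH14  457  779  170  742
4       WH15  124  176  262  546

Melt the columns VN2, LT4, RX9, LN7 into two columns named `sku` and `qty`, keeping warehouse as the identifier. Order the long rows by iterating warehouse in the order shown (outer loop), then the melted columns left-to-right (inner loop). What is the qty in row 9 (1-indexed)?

20 rows total (5 × 4). Row 9: index ⌊(9-1)/4⌋ = 2 into warehouse → WH13; (9-1) mod 4 = 0 into the melted columns → VN2.
So row 9 is (WH13, VN2, 646); qty = 646.

646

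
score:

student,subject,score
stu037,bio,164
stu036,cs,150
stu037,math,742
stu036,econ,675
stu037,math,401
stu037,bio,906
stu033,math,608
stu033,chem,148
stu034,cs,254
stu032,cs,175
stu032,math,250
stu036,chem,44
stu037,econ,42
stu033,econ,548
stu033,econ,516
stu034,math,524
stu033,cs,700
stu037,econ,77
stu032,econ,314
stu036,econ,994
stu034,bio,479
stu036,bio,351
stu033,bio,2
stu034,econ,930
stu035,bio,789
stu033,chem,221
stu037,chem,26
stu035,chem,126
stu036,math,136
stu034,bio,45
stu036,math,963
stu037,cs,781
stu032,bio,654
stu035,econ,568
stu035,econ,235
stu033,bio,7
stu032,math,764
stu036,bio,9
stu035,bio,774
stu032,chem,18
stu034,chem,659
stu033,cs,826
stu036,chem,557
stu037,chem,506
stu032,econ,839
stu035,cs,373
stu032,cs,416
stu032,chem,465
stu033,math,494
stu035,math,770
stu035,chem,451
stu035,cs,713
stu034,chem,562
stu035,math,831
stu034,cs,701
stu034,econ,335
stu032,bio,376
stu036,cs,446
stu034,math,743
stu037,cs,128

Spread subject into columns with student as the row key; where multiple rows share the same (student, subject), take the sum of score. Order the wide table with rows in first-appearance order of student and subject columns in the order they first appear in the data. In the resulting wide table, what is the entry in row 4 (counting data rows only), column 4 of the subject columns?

With rows in first-appearance order of student, row 4 is student=stu034. subject columns in first-appearance order: bio, cs, math, econ, chem; column 4 is econ.
Long rows with student=stu034, subject=econ: 930 + 335 = 1265.

1265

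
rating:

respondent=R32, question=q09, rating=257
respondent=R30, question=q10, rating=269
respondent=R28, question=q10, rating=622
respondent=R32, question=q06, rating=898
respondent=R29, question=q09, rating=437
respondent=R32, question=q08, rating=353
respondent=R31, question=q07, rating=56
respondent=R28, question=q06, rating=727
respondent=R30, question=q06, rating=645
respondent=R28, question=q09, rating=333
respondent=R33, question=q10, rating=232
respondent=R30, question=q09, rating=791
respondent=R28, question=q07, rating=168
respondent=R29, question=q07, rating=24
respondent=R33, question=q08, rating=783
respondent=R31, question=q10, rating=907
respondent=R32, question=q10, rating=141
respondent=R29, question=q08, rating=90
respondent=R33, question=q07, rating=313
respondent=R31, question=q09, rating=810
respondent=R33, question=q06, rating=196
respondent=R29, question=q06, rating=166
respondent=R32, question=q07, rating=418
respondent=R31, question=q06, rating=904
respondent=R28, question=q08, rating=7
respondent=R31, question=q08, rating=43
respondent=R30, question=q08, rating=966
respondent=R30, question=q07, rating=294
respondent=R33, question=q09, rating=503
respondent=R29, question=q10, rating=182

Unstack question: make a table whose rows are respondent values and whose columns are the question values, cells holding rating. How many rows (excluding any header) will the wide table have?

6 distinct respondent values → 6 rows.

6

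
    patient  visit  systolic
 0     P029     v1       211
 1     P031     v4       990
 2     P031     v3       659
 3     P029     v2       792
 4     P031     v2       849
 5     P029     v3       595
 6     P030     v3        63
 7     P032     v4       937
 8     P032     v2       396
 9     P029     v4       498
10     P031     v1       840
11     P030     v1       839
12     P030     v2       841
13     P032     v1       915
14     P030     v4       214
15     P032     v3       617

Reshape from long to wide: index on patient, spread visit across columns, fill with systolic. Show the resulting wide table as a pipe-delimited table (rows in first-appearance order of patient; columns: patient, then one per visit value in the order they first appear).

| patient | v1 | v4 | v3 | v2 |
| P029 | 211 | 498 | 595 | 792 |
| P031 | 840 | 990 | 659 | 849 |
| P030 | 839 | 214 | 63 | 841 |
| P032 | 915 | 937 | 617 | 396 |

Columns: patient plus the 4 distinct visit values (v1, v4, v3, v2).
For example, row P029 column v1 takes systolic=211 from the long row (P029, v1).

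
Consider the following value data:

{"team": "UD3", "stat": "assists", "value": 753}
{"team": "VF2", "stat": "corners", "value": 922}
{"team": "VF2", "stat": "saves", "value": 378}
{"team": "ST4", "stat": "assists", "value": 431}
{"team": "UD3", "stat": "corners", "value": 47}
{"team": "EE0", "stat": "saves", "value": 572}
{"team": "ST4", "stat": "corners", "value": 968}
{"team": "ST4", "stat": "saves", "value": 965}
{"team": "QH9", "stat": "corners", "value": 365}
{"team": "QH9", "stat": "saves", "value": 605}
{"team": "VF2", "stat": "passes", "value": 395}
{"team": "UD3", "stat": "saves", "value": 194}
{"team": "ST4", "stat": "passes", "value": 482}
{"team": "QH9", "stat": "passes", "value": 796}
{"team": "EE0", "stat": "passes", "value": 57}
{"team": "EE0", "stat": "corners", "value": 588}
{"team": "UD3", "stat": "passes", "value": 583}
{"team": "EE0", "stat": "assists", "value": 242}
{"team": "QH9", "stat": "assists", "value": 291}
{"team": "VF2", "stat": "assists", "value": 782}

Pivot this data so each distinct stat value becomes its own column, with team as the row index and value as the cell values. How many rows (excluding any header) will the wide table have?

5

5 distinct team values → 5 rows.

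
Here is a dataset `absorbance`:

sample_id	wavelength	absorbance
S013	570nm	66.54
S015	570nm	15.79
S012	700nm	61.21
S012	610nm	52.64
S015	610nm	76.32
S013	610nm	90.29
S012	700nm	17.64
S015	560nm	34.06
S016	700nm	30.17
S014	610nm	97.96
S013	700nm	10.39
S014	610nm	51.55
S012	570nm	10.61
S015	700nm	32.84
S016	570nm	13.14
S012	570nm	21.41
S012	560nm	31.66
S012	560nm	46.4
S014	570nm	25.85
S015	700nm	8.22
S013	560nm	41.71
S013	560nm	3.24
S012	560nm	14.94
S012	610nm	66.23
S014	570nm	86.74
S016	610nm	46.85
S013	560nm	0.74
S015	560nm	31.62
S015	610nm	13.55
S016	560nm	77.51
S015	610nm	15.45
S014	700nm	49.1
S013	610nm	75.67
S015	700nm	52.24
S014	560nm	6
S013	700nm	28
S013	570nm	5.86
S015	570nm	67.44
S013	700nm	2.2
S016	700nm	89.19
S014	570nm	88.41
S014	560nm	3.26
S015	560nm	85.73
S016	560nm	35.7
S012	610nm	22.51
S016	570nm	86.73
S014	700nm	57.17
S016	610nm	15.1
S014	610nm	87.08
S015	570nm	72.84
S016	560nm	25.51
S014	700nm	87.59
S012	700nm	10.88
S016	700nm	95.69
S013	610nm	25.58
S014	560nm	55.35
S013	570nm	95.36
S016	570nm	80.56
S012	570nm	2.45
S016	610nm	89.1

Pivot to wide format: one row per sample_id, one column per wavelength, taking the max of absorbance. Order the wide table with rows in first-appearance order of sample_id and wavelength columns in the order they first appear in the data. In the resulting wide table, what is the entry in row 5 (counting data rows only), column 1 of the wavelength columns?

With rows in first-appearance order of sample_id, row 5 is sample_id=S014. wavelength columns in first-appearance order: 570nm, 700nm, 610nm, 560nm; column 1 is 570nm.
Long rows with sample_id=S014, wavelength=570nm: max(25.85, 86.74, 88.41) = 88.41.

88.41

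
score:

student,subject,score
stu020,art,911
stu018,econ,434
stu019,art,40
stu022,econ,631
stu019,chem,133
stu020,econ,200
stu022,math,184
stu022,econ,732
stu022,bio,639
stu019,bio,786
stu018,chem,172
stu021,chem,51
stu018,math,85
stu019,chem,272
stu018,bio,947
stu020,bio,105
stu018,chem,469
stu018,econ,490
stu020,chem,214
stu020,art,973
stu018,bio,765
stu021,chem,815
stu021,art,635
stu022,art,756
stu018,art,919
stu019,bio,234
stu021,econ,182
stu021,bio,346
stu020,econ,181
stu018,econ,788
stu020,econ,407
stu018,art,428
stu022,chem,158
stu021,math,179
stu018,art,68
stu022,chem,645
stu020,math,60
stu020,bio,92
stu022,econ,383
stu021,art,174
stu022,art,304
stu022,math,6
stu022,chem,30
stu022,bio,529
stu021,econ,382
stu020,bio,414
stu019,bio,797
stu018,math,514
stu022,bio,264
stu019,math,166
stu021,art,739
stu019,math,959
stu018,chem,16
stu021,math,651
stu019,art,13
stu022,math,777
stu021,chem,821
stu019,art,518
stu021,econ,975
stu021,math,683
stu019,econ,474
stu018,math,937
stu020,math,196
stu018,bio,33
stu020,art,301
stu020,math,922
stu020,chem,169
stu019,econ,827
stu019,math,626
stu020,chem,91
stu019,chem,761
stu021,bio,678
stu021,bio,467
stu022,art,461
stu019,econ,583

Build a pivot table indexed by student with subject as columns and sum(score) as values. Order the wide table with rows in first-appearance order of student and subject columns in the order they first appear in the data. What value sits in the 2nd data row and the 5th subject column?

With rows in first-appearance order of student, row 2 is student=stu018. subject columns in first-appearance order: art, econ, chem, math, bio; column 5 is bio.
Long rows with student=stu018, subject=bio: 947 + 765 + 33 = 1745.

1745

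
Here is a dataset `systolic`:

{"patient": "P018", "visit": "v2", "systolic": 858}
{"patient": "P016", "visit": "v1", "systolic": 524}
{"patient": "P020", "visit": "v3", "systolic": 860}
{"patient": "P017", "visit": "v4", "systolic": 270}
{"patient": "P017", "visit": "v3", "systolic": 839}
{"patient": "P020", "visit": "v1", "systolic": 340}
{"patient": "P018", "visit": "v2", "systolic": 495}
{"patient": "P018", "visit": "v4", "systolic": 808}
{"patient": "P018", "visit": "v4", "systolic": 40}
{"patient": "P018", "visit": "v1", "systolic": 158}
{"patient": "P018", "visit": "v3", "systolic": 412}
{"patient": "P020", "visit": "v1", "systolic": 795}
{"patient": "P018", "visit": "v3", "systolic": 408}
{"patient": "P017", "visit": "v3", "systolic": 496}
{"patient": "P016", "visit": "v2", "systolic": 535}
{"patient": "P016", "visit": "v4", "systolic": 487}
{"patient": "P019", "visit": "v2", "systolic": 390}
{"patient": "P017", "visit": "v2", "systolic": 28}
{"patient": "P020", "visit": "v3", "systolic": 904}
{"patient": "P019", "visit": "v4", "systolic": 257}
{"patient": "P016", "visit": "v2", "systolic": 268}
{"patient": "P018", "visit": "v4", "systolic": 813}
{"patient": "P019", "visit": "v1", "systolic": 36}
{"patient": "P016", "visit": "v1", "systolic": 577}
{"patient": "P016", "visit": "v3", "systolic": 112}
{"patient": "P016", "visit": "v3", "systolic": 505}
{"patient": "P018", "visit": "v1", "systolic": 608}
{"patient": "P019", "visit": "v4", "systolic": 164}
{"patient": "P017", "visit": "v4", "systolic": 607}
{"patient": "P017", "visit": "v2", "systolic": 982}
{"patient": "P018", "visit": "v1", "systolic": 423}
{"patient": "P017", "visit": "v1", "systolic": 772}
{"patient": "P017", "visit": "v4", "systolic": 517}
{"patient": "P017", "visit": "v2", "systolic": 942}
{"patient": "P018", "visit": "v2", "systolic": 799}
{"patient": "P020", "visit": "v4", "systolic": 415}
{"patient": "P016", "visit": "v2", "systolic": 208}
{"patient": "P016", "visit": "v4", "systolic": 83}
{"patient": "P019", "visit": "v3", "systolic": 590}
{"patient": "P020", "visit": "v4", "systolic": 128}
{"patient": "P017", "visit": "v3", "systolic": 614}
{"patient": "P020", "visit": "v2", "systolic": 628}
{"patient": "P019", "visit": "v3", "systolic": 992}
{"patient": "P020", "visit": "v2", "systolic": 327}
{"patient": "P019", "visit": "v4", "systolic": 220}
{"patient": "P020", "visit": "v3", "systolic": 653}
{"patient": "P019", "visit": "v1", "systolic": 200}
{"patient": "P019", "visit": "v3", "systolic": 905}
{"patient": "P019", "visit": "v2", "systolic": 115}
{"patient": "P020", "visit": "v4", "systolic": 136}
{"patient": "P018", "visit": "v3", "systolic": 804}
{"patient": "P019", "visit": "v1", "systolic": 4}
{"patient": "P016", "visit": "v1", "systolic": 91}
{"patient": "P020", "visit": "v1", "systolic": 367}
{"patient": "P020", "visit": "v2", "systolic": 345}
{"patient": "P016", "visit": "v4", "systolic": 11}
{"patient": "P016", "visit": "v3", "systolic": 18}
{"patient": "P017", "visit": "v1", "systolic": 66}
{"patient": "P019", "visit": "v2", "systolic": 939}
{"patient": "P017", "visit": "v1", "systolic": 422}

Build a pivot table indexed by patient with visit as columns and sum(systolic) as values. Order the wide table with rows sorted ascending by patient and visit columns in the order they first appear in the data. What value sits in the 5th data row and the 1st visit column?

1300

With rows sorted ascending by patient, row 5 is patient=P020. visit columns in first-appearance order: v2, v1, v3, v4; column 1 is v2.
Long rows with patient=P020, visit=v2: 628 + 327 + 345 = 1300.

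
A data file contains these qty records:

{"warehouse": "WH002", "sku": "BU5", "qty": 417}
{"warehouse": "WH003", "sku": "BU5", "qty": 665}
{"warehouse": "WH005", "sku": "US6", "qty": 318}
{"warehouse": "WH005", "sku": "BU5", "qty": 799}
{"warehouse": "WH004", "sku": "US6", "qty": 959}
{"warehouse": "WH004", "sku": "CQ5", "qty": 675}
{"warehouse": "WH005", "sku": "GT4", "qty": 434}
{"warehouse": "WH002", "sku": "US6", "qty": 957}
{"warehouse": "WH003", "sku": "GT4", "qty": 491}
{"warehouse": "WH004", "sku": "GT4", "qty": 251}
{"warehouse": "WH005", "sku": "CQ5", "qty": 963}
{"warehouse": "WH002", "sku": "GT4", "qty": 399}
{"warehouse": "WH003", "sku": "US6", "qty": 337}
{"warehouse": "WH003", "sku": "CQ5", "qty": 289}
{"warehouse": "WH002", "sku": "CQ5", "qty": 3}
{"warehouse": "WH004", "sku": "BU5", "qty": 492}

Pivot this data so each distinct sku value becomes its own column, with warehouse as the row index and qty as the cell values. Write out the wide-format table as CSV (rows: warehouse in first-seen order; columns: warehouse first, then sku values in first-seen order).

Columns: warehouse plus the 4 distinct sku values (BU5, US6, CQ5, GT4).
For example, row WH002 column BU5 takes qty=417 from the long row (WH002, BU5).

warehouse,BU5,US6,CQ5,GT4
WH002,417,957,3,399
WH003,665,337,289,491
WH005,799,318,963,434
WH004,492,959,675,251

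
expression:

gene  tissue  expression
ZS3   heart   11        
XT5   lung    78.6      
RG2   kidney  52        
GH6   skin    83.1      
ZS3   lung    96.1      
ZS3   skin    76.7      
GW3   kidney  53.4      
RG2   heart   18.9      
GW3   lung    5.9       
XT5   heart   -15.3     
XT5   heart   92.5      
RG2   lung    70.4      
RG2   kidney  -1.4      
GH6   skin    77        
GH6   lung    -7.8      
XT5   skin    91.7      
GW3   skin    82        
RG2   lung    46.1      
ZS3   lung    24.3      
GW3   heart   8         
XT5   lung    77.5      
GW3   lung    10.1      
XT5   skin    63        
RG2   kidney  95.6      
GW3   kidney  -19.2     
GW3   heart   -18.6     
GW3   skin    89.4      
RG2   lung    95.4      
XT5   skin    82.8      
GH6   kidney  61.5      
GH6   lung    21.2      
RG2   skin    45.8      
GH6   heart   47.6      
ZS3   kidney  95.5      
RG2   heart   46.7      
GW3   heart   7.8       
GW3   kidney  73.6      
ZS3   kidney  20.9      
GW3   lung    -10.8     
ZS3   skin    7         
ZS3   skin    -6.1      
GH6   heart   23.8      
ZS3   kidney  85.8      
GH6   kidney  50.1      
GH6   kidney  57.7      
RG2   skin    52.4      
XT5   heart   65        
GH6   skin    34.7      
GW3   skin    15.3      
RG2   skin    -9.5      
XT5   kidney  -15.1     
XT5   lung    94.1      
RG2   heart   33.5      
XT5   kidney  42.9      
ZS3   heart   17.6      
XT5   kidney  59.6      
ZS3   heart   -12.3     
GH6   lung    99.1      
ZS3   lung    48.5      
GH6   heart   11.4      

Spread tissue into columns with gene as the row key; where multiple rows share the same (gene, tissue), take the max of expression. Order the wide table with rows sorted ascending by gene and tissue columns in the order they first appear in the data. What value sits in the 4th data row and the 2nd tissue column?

With rows sorted ascending by gene, row 4 is gene=XT5. tissue columns in first-appearance order: heart, lung, kidney, skin; column 2 is lung.
Long rows with gene=XT5, tissue=lung: max(78.6, 77.5, 94.1) = 94.1.

94.1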